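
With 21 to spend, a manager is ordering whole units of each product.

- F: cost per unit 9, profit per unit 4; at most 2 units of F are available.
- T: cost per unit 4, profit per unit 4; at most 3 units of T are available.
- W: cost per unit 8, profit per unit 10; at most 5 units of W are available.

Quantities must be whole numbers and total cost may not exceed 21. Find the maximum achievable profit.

24

W has the best ratio (10/8); taking only W gives at most 2×10 = 20 (stopped by the cost limit).
Mixing does better — 1×T and 2×W: cost 20 ≤ 21, profit 1·4 + 2·10 = 24.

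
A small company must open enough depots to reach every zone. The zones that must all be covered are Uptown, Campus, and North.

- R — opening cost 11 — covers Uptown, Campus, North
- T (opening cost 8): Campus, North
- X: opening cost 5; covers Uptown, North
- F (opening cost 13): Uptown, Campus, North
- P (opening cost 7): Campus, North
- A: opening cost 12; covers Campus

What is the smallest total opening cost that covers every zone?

11

R alone covers Uptown, Campus, North — every zone.
Total opening cost: 11.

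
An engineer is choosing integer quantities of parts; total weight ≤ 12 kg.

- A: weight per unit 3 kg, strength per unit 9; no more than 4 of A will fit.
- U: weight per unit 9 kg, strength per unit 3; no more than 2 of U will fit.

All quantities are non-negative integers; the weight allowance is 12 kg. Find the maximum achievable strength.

4×A: weight 12 ≤ 12, strength 4·9 = 36.
3×A: weight 9 ≤ 12, strength 3·9 = 27.
Best is 36.

36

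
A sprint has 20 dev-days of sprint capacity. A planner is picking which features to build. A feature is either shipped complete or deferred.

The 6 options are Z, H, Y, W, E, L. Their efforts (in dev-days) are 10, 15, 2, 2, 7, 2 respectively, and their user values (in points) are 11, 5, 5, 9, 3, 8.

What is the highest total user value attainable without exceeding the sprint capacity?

Allowing fractional choices, the relaxed optimum would be about 34.7, but features are indivisible.
Z + Y + W + L: effort 10 + 2 + 2 + 2 = 16 ≤ 20, user value 11 + 5 + 9 + 8 = 33.
Y + W + E + L: effort 2 + 2 + 7 + 2 = 13 ≤ 20, user value 5 + 9 + 3 + 8 = 25.
Z + W + L: effort 10 + 2 + 2 = 14 ≤ 20, user value 11 + 9 + 8 = 28.
Best is Z, Y, W, and L with total user value 33.

33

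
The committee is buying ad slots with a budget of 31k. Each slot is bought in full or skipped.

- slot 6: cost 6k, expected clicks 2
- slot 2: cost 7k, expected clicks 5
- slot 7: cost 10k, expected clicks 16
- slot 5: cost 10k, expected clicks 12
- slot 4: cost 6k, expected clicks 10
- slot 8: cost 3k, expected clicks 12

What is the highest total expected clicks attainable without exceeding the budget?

50

Treat it as a binary knapsack problem.
Allowing fractional choices, the relaxed optimum would be about 51.4, but ad slots are indivisible.
slot 7 + slot 5 + slot 4 + slot 8: cost 10 + 10 + 6 + 3 = 29 ≤ 31, expected clicks 16 + 12 + 10 + 12 = 50.
slot 2 + slot 7 + slot 5 + slot 8: cost 7 + 10 + 10 + 3 = 30 ≤ 31, expected clicks 5 + 16 + 12 + 12 = 45.
Best is slot 7, slot 5, slot 4, and slot 8 with total expected clicks 50.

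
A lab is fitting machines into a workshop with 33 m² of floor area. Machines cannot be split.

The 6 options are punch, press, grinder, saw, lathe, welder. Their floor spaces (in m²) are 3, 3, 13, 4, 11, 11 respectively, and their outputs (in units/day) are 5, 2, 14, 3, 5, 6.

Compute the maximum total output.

28

This is a 0-1 knapsack instance.
Allowing fractional choices, the relaxed optimum would be about 29.5, but machines are indivisible.
punch + grinder + saw + welder: floor space 3 + 13 + 4 + 11 = 31 ≤ 33, output 5 + 14 + 3 + 6 = 28.
punch + press + grinder + welder: floor space 3 + 3 + 13 + 11 = 30 ≤ 33, output 5 + 2 + 14 + 6 = 27.
Best is punch, grinder, saw, and welder with total output 28.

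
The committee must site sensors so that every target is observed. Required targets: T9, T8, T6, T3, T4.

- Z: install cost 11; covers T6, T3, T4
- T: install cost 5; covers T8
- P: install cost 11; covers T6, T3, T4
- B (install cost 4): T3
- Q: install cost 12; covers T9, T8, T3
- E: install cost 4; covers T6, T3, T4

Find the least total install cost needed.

This is a weighted set-cover instance.
Choose Q and E: together they cover T9, T8, T6, T3, T4 — every target.
Total install cost: 12 + 4 = 16.

16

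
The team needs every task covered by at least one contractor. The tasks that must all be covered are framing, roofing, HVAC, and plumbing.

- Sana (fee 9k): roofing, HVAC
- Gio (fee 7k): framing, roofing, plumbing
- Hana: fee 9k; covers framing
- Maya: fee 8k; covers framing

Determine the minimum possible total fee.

This is a weighted set-cover instance.
Choose Sana and Gio: together they cover framing, roofing, HVAC, plumbing — every task.
Total fee: 9 + 7 = 16.
No cover costs less than 16.

16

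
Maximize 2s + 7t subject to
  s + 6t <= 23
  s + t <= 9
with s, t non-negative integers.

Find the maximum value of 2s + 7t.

31

(s,t)=(5,3): 1·5+6·3=23≤23, 1·5+1·3=8≤9, objective 31.
(s,t)=(4,3): 1·4+6·3=22≤23, 1·4+1·3=7≤9, objective 29.
No feasible integer point exceeds 31.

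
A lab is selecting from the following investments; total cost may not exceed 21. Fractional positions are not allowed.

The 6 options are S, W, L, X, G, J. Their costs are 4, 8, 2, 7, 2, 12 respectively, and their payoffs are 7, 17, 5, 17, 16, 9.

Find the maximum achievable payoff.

S + W + X + G: cost 4 + 8 + 7 + 2 = 21 ≤ 21, payoff 7 + 17 + 17 + 16 = 57.
W + L + X + G: cost 8 + 2 + 7 + 2 = 19 ≤ 21, payoff 17 + 5 + 17 + 16 = 55.
W + X + G: cost 8 + 7 + 2 = 17 ≤ 21, payoff 17 + 17 + 16 = 50.
Best is S, W, X, and G with total payoff 57.

57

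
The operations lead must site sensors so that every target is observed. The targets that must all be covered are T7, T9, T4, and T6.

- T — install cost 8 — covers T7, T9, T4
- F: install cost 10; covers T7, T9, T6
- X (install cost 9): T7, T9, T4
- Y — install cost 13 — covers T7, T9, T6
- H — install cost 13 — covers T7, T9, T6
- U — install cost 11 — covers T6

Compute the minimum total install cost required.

This is an integer covering problem.
Choose T and F: together they cover T7, T9, T4, T6 — every target.
Total install cost: 8 + 10 = 18.
No cover costs less than 18.

18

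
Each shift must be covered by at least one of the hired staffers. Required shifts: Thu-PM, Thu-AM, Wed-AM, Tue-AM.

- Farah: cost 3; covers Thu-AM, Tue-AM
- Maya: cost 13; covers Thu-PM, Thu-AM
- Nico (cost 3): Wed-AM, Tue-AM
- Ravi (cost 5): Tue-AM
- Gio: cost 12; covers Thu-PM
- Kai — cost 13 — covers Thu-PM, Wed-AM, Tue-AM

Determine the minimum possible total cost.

The greedy cost-per-new-shift heuristic would pick Farah, Nico, and Gio for 18, but a cheaper cover exists.
Choose Maya and Nico: together they cover Thu-PM, Thu-AM, Wed-AM, Tue-AM — every shift.
Total cost: 13 + 3 = 16.
No cover costs less than 16.

16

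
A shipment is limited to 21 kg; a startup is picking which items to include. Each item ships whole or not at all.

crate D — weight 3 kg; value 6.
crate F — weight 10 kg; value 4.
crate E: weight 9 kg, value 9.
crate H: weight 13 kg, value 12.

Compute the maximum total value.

Allowing fractional choices, the relaxed optimum would be about 23.3, but items are indivisible.
crate D + crate H: weight 3 + 13 = 16 ≤ 21, value 6 + 12 = 18.
crate D + crate E: weight 3 + 9 = 12 ≤ 21, value 6 + 9 = 15.
Best is crate D and crate H with total value 18.

18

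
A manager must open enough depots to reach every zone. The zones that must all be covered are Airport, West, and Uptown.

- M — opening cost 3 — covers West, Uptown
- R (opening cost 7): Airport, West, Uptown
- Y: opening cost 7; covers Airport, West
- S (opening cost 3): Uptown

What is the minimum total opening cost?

7

The greedy cost-per-new-zone heuristic would pick M and R for 10, but a cheaper cover exists.
R alone covers Airport, West, Uptown — every zone.
Total opening cost: 7.
No cover costs less than 7.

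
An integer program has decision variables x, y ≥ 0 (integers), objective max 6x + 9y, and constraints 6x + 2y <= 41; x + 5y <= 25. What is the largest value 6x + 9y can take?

66

Relaxing integrality, the LP optimum is 68.25 at (x,y) = (5.54, 3.89), which is not an integer point.
(x,y)=(5,4): 6·5+2·4=38≤41, 1·5+5·4=25≤25, objective 66.
(x,y)=(4,4): 6·4+2·4=32≤41, 1·4+5·4=24≤25, objective 60.
The best lattice point is (5,4), giving 66.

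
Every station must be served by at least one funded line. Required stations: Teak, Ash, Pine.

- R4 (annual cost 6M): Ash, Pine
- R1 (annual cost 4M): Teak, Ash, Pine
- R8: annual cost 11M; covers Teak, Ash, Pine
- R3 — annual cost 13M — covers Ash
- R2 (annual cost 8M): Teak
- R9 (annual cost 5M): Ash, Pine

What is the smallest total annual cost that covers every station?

4

R1 alone covers Teak, Ash, Pine — every station.
Total annual cost: 4.
No cover costs less than 4.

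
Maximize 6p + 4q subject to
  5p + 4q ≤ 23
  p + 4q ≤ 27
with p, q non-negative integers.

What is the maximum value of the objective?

Relaxing integrality, the LP optimum is 27.60 at (p,q) = (4.6, 0), which is not an integer point.
(p,q)=(3,2): 5·3+4·2=23≤23, 1·3+4·2=11≤27, objective 26.
(p,q)=(4,0): 5·4+4·0=20≤23, 1·4+4·0=4≤27, objective 24.
(p,q)=(2,3): 5·2+4·3=22≤23, 1·2+4·3=14≤27, objective 24.
No feasible integer point exceeds 26.

26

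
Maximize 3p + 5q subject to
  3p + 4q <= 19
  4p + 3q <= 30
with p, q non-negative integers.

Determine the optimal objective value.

23

(p,q)=(1,4): 3·1+4·4=19≤19, 4·1+3·4=16≤30, objective 23.
(p,q)=(2,3): 3·2+4·3=18≤19, 4·2+3·3=17≤30, objective 21.
(p,q)=(0,4): 3·0+4·4=16≤19, 4·0+3·4=12≤30, objective 20.
(p,q)=(1,3): 3·1+4·3=15≤19, 4·1+3·3=13≤30, objective 18.
Maximum is 23 at (p,q)=(1,4).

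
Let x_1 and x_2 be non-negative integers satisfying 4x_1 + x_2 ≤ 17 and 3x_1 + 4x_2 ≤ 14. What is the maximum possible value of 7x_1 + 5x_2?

28

Relaxing integrality, the LP optimum is 31.00 at (x_1,x_2) = (4.15, 0.385), which is not an integer point.
(x_1,x_2)=(4,0): 4·4+1·0=16≤17, 3·4+4·0=12≤14, objective 28.
(x_1,x_2)=(3,1): 4·3+1·1=13≤17, 3·3+4·1=13≤14, objective 26.
(x_1,x_2)=(3,0): 4·3+1·0=12≤17, 3·3+4·0=9≤14, objective 21.
The best lattice point is (4,0), giving 28.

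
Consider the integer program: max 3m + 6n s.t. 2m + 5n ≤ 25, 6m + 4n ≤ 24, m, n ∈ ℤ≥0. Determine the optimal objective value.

(m,n)=(0,5): 2·0+5·5=25≤25, 6·0+4·5=20≤24, objective 30.
(m,n)=(1,4): 2·1+5·4=22≤25, 6·1+4·4=22≤24, objective 27.
Maximum is 30 at (m,n)=(0,5).

30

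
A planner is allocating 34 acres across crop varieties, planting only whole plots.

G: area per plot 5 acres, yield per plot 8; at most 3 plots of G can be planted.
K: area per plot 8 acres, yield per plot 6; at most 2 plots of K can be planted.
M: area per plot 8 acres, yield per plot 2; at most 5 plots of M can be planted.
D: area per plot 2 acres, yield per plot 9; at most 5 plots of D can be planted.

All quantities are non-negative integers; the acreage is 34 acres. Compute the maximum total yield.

3×G, 1×M, and 5×D: area 33 ≤ 34, yield 3·8 + 1·2 + 5·9 = 71.
3×G, 1×K, and 5×D: area 33 ≤ 34, yield 3·8 + 1·6 + 5·9 = 75.
Best is 75.

75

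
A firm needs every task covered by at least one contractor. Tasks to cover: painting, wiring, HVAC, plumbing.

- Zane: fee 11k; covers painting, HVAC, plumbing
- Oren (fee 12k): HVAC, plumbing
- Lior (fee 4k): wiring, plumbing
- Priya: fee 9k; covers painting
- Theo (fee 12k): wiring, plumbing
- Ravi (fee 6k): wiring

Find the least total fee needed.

15

Choose Zane and Lior: together they cover painting, wiring, HVAC, plumbing — every task.
Total fee: 11 + 4 = 15.
No cover costs less than 15.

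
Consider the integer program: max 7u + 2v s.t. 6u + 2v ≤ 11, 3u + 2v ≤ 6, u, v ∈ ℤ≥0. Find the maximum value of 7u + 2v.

9

Relaxing integrality, the LP optimum is 12.83 at (u,v) = (1.83, 0), which is not an integer point.
(u,v)=(1,1): 6·1+2·1=8≤11, 3·1+2·1=5≤6, objective 9.
(u,v)=(1,0): 6·1+2·0=6≤11, 3·1+2·0=3≤6, objective 7.
(u,v)=(0,2): 6·0+2·2=4≤11, 3·0+2·2=4≤6, objective 4.
Maximum is 9 at (u,v)=(1,1).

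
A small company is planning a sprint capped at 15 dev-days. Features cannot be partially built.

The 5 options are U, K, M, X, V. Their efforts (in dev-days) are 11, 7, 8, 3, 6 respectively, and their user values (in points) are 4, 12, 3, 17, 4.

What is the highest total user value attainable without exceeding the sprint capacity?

Take K and X: effort 7 + 3 = 10 ≤ 15, user value 12 + 17 = 29.
No other feasible combination does better.

29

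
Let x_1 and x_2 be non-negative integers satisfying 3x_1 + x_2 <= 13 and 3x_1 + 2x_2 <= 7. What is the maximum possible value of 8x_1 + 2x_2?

Relaxing integrality, the LP optimum is 18.67 at (x_1,x_2) = (2.33, 0), which is not an integer point.
(x_1,x_2)=(2,0): 3·2+1·0=6≤13, 3·2+2·0=6≤7, objective 16.
(x_1,x_2)=(1,1): 3·1+1·1=4≤13, 3·1+2·1=5≤7, objective 10.
(x_1,x_2)=(1,0): 3·1+1·0=3≤13, 3·1+2·0=3≤7, objective 8.
No feasible integer point exceeds 16.

16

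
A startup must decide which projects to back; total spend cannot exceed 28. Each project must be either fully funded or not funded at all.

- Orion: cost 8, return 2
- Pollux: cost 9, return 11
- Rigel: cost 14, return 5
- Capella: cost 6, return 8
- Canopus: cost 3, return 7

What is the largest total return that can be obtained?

28

Allowing fractional choices, the relaxed optimum would be about 29.6, but projects are indivisible.
Pollux + Capella + Canopus: cost 9 + 6 + 3 = 18 ≤ 28, return 11 + 8 + 7 = 26.
Orion + Pollux + Capella + Canopus: cost 8 + 9 + 6 + 3 = 26 ≤ 28, return 2 + 11 + 8 + 7 = 28.
Best is Orion, Pollux, Capella, and Canopus with total return 28.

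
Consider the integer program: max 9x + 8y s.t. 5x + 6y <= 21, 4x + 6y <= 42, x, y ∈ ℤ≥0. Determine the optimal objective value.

36

The continuous relaxation peaks at (4.2, 0) with value 37.80; rounding to a feasible lattice point costs some objective.
(x,y)=(4,0): 5·4+6·0=20≤21, 4·4+6·0=16≤42, objective 36.
(x,y)=(3,1): 5·3+6·1=21≤21, 4·3+6·1=18≤42, objective 35.
(x,y)=(3,0): 5·3+6·0=15≤21, 4·3+6·0=12≤42, objective 27.
No feasible integer point exceeds 36.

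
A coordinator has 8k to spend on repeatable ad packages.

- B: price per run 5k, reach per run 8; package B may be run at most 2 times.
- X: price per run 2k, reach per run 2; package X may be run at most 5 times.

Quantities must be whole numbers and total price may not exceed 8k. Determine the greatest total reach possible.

10

B has the best ratio (8/5); taking only B gives at most 1×8 = 8 (stopped by the price limit).
Mixing does better — 1×B and 1×X: price 7 ≤ 8, reach 1·8 + 1·2 = 10.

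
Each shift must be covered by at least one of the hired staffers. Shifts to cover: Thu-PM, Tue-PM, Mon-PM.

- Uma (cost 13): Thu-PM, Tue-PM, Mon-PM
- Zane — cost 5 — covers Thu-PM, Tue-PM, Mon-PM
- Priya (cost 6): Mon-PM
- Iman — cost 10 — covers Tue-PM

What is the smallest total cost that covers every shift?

Zane alone covers Thu-PM, Tue-PM, Mon-PM — every shift.
Total cost: 5.
No cover costs less than 5.

5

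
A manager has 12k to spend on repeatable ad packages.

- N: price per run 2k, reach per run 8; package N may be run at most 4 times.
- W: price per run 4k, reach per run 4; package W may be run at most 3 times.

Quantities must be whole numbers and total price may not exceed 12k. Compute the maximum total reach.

This is a bounded integer knapsack.
4×N and 1×W: price 12 ≤ 12, reach 4·8 + 1·4 = 36.
4×N: price 8 ≤ 12, reach 4·8 = 32.
Best is 36.

36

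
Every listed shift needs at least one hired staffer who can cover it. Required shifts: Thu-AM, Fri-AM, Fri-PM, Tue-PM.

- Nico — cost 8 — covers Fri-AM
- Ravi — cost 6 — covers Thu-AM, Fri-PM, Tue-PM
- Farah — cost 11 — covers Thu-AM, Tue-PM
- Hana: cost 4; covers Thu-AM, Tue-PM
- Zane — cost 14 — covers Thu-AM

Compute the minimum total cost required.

Choose Nico and Ravi: together they cover Thu-AM, Fri-AM, Fri-PM, Tue-PM — every shift.
Total cost: 8 + 6 = 14.

14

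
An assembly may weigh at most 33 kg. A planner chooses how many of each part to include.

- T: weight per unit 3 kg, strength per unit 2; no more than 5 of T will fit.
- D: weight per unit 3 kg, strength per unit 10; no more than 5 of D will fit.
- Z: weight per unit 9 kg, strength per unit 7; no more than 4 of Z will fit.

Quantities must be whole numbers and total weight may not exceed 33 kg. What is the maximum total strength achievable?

Take 5×D and 2×Z: weight 33 ≤ 33, strength 5·10 + 2·7 = 64.
D has the best ratio (10/3) and is taken to its limit of 5; remaining capacity is filled optimally with the others.

64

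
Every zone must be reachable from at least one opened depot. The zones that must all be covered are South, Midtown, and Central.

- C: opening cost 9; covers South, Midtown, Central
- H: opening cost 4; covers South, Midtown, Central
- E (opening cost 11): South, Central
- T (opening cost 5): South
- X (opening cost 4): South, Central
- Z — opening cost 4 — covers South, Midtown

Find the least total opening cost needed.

H alone covers South, Midtown, Central — every zone.
Total opening cost: 4.
No cover costs less than 4.

4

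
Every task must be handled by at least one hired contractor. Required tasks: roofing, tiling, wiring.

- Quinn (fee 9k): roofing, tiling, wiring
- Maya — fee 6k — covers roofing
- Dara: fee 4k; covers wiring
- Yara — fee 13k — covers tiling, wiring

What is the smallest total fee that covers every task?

9

Quinn alone covers roofing, tiling, wiring — every task.
Total fee: 9.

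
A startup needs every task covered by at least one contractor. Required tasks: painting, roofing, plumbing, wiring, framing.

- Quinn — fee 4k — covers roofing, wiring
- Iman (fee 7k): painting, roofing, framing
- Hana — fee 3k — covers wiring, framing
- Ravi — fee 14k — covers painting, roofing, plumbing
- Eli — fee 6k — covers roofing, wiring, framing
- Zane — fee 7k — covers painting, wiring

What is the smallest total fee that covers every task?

The greedy cost-per-new-task heuristic would pick Hana, Iman, and Ravi for 24, but a cheaper cover exists.
Choose Hana and Ravi: together they cover painting, roofing, plumbing, wiring, framing — every task.
Total fee: 3 + 14 = 17.
No cover costs less than 17.

17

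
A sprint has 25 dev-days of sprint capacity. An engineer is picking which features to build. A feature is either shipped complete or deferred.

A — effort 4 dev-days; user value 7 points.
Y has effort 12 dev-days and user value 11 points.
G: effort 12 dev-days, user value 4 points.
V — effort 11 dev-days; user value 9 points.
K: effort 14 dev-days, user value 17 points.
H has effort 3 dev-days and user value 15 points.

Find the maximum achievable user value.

39

This is a 0-1 knapsack instance.
Allowing fractional choices, the relaxed optimum would be about 42.7, but features are indivisible.
A + Y + H: effort 4 + 12 + 3 = 19 ≤ 25, user value 7 + 11 + 15 = 33.
A + K + H: effort 4 + 14 + 3 = 21 ≤ 25, user value 7 + 17 + 15 = 39.
K + H: effort 14 + 3 = 17 ≤ 25, user value 17 + 15 = 32.
Best is A, K, and H with total user value 39.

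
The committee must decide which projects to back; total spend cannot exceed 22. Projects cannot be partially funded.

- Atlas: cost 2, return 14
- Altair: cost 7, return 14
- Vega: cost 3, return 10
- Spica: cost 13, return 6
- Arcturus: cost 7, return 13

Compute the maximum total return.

This is a 0-1 knapsack instance.
Atlas + Altair + Vega: cost 2 + 7 + 3 = 12 ≤ 22, return 14 + 14 + 10 = 38.
Atlas + Altair + Vega + Arcturus: cost 2 + 7 + 3 + 7 = 19 ≤ 22, return 14 + 14 + 10 + 13 = 51.
Atlas + Altair + Arcturus: cost 2 + 7 + 7 = 16 ≤ 22, return 14 + 14 + 13 = 41.
Best is Atlas, Altair, Vega, and Arcturus with total return 51.

51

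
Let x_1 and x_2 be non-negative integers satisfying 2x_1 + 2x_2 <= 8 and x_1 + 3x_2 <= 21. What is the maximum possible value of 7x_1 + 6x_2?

(x_1,x_2)=(4,0): 2·4+2·0=8≤8, 1·4+3·0=4≤21, objective 28.
(x_1,x_2)=(3,1): 2·3+2·1=8≤8, 1·3+3·1=6≤21, objective 27.
No feasible integer point exceeds 28.

28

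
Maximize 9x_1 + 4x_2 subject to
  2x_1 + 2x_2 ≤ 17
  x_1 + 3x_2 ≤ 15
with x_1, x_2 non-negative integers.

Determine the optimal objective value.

The continuous relaxation peaks at (8.5, 0) with value 76.50; rounding to a feasible lattice point costs some objective.
(x_1,x_2)=(8,0): 2·8+2·0=16≤17, 1·8+3·0=8≤15, objective 72.
(x_1,x_2)=(7,1): 2·7+2·1=16≤17, 1·7+3·1=10≤15, objective 67.
(x_1,x_2)=(7,0): 2·7+2·0=14≤17, 1·7+3·0=7≤15, objective 63.
No feasible integer point exceeds 72.

72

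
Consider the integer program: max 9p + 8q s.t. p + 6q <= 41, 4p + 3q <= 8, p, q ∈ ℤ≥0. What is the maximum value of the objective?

18

(p,q)=(2,0) is feasible, giving 18.
(p,q)=(1,1) is feasible, giving 17.
(p,q)=(0,2) is feasible, giving 16.
(p,q)=(1,0) is feasible, giving 9.
Maximum is 18 at (p,q)=(2,0).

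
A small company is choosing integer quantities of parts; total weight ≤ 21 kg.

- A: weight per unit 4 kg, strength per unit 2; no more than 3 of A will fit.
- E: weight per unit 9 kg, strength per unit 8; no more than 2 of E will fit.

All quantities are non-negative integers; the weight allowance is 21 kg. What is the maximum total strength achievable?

This is a bounded integer knapsack.
3×A and 1×E: weight 21 ≤ 21, strength 3·2 + 1·8 = 14.
2×E: weight 18 ≤ 21, strength 2·8 = 16.
Best is 16.

16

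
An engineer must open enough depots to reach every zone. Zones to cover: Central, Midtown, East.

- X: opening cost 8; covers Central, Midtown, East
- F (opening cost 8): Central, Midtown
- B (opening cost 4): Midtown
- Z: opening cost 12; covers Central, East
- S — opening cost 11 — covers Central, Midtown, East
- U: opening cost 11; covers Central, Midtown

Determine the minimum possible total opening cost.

X alone covers Central, Midtown, East — every zone.
Total opening cost: 8.

8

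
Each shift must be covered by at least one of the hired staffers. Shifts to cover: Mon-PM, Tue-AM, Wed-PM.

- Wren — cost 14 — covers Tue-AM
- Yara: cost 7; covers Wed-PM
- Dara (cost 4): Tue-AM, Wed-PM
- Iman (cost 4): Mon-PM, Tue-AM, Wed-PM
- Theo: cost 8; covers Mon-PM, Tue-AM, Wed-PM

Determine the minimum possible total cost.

Iman alone covers Mon-PM, Tue-AM, Wed-PM — every shift.
Total cost: 4.
No cover costs less than 4.

4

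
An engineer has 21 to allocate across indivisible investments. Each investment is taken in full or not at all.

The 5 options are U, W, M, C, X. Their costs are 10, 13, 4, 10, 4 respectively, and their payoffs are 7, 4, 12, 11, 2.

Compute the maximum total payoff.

25

This is an integer program with binary decision variables.
M + C: cost 4 + 10 = 14 ≤ 21, payoff 12 + 11 = 23.
U + M + X: cost 10 + 4 + 4 = 18 ≤ 21, payoff 7 + 12 + 2 = 21.
M + C + X: cost 4 + 10 + 4 = 18 ≤ 21, payoff 12 + 11 + 2 = 25.
Best is M, C, and X with total payoff 25.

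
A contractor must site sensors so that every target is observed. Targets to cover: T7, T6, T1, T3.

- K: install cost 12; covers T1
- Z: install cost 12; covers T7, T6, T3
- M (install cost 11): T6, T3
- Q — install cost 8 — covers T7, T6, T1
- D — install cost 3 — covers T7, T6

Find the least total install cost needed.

The greedy cost-per-new-target heuristic would pick D, Q, and M for 22, but a cheaper cover exists.
Choose M and Q: together they cover T7, T6, T1, T3 — every target.
Total install cost: 11 + 8 = 19.
No cover costs less than 19.

19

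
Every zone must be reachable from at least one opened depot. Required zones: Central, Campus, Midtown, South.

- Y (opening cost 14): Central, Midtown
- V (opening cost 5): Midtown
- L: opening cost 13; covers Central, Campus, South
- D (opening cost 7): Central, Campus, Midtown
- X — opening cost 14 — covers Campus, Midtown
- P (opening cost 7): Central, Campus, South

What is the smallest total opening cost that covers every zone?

This is an integer covering problem.
Choose V and P: together they cover Central, Campus, Midtown, South — every zone.
Total opening cost: 5 + 7 = 12.

12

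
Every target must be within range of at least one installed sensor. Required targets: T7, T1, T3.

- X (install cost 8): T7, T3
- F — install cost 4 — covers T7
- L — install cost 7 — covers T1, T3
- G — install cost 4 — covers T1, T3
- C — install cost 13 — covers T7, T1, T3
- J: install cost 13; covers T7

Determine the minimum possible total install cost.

8

Choose F and G: together they cover T7, T1, T3 — every target.
Total install cost: 4 + 4 = 8.
No cover costs less than 8.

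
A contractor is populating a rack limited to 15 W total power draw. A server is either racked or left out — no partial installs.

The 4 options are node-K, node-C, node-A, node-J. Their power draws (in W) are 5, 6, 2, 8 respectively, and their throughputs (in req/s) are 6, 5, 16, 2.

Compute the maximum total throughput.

27

node-K + node-A: power draw 5 + 2 = 7 ≤ 15, throughput 6 + 16 = 22.
node-K + node-A + node-J: power draw 5 + 2 + 8 = 15 ≤ 15, throughput 6 + 16 + 2 = 24.
node-K + node-C + node-A: power draw 5 + 6 + 2 = 13 ≤ 15, throughput 6 + 5 + 16 = 27.
Best is node-K, node-C, and node-A with total throughput 27.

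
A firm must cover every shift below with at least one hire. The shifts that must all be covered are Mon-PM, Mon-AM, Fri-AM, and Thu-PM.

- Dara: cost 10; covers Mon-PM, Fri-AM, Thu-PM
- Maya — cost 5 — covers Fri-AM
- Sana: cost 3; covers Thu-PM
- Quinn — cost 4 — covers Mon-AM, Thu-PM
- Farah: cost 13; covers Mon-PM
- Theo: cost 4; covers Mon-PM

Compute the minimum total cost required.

Choose Maya, Quinn, and Theo: together they cover Mon-PM, Mon-AM, Fri-AM, Thu-PM — every shift.
Total cost: 5 + 4 + 4 = 13.

13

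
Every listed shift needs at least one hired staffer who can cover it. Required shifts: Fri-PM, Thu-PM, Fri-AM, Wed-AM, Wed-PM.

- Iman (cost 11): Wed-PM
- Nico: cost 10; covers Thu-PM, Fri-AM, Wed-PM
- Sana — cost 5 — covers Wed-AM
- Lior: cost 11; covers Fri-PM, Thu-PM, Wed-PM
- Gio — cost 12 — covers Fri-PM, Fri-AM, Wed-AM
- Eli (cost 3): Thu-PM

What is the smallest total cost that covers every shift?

22

This is an integer covering problem.
The greedy cost-per-new-shift heuristic would pick Eli, Gio, and Nico for 25, but a cheaper cover exists.
Choose Nico and Gio: together they cover Fri-PM, Thu-PM, Fri-AM, Wed-AM, Wed-PM — every shift.
Total cost: 10 + 12 = 22.
No cover costs less than 22.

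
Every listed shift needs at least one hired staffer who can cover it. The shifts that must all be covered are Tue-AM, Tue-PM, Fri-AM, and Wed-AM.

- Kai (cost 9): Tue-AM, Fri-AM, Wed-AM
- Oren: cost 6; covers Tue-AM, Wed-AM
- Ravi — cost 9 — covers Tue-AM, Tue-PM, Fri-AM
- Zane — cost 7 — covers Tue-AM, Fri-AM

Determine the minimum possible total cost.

15

This is a weighted set-cover instance.
The greedy cost-per-new-shift heuristic would pick Kai and Ravi for 18, but a cheaper cover exists.
Choose Oren and Ravi: together they cover Tue-AM, Tue-PM, Fri-AM, Wed-AM — every shift.
Total cost: 6 + 9 = 15.
No cover costs less than 15.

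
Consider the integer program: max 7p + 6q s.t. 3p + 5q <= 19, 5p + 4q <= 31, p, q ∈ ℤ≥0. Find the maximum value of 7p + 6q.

42

(p,q)=(6,0): 3·6+5·0=18≤19, 5·6+4·0=30≤31, objective 42.
(p,q)=(5,0): 3·5+5·0=15≤19, 5·5+4·0=25≤31, objective 35.
Maximum is 42 at (p,q)=(6,0).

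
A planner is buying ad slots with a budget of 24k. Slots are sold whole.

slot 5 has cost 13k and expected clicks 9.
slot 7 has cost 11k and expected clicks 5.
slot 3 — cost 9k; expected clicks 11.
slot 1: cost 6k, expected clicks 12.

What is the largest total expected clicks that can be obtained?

23

slot 3 + slot 1: cost 9 + 6 = 15 ≤ 24, expected clicks 11 + 12 = 23.
slot 5 + slot 3: cost 13 + 9 = 22 ≤ 24, expected clicks 9 + 11 = 20.
slot 5 + slot 1: cost 13 + 6 = 19 ≤ 24, expected clicks 9 + 12 = 21.
Best is slot 3 and slot 1 with total expected clicks 23.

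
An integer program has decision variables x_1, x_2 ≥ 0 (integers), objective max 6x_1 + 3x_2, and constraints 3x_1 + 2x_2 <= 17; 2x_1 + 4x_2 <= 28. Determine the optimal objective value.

33

Relaxing integrality, the LP optimum is 34.00 at (x_1,x_2) = (5.67, 0), which is not an integer point.
(x_1,x_2)=(5,1): 3·5+2·1=17≤17, 2·5+4·1=14≤28, objective 33.
(x_1,x_2)=(4,2): 3·4+2·2=16≤17, 2·4+4·2=16≤28, objective 30.
(x_1,x_2)=(5,0): 3·5+2·0=15≤17, 2·5+4·0=10≤28, objective 30.
Maximum is 33 at (x_1,x_2)=(5,1).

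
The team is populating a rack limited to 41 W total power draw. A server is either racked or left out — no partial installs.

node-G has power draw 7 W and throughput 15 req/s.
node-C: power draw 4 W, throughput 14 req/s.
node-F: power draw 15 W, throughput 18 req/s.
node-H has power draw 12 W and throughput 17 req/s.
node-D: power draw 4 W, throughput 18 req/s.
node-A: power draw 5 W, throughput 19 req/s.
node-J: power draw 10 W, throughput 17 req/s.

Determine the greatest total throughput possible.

87

This is an integer program with binary decision variables.
node-G + node-H + node-D + node-A + node-J: power draw 7 + 12 + 4 + 5 + 10 = 38 ≤ 41, throughput 15 + 17 + 18 + 19 + 17 = 86.
node-G + node-F + node-D + node-A + node-J: power draw 7 + 15 + 4 + 5 + 10 = 41 ≤ 41, throughput 15 + 18 + 18 + 19 + 17 = 87.
node-C + node-F + node-D + node-A + node-J: power draw 4 + 15 + 4 + 5 + 10 = 38 ≤ 41, throughput 14 + 18 + 18 + 19 + 17 = 86.
Best is node-G, node-F, node-D, node-A, and node-J with total throughput 87.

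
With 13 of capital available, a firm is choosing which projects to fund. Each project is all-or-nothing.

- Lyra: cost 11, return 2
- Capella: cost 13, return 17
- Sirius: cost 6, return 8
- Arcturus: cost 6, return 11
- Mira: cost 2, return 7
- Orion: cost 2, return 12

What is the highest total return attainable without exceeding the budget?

30

This is a 0-1 knapsack instance.
Allowing fractional choices, the relaxed optimum would be about 34.0, but projects are indivisible.
Arcturus + Mira + Orion: cost 6 + 2 + 2 = 10 ≤ 13, return 11 + 7 + 12 = 30.
Sirius + Mira + Orion: cost 6 + 2 + 2 = 10 ≤ 13, return 8 + 7 + 12 = 27.
Best is Arcturus, Mira, and Orion with total return 30.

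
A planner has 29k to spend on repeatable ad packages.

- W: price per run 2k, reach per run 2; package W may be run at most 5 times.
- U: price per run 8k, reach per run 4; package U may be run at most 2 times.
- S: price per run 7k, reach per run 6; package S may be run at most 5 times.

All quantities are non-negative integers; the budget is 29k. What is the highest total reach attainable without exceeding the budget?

Take 4×W and 3×S: price 29 ≤ 29, reach 4·2 + 3·6 = 26.
No other integer combination yields more.

26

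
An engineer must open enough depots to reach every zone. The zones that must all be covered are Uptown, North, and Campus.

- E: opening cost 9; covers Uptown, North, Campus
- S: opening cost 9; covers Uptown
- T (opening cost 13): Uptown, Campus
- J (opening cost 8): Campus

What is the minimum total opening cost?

9

This is a weighted set-cover instance.
E alone covers Uptown, North, Campus — every zone.
Total opening cost: 9.
No cover costs less than 9.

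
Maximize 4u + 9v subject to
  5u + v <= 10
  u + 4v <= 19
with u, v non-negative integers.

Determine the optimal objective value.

40

(u,v)=(1,4): 5·1+1·4=9≤10, 1·1+4·4=17≤19, objective 40.
(u,v)=(0,4): 5·0+1·4=4≤10, 1·0+4·4=16≤19, objective 36.
(u,v)=(1,3): 5·1+1·3=8≤10, 1·1+4·3=13≤19, objective 31.
(u,v)=(0,3): 5·0+1·3=3≤10, 1·0+4·3=12≤19, objective 27.
Maximum is 40 at (u,v)=(1,4).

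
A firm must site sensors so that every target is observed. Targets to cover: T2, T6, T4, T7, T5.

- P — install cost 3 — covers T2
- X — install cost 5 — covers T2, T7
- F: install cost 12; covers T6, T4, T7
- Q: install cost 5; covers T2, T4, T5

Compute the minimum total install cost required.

17

Choose F and Q: together they cover T2, T6, T4, T7, T5 — every target.
Total install cost: 12 + 5 = 17.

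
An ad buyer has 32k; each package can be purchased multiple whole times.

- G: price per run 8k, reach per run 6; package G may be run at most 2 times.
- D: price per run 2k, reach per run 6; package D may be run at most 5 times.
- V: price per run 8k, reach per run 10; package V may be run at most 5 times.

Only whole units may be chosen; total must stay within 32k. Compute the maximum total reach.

This is a bounded integer knapsack.
5×D and 2×V: price 26 ≤ 32, reach 5·6 + 2·10 = 50.
4×D and 3×V: price 32 ≤ 32, reach 4·6 + 3·10 = 54.
Best is 54.

54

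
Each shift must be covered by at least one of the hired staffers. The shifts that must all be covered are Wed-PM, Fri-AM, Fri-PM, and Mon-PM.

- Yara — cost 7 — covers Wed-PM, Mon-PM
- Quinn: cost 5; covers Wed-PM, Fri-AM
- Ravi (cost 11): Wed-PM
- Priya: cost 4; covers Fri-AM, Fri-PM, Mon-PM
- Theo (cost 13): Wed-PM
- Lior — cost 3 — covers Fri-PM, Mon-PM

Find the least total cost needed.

This is a weighted set-cover instance.
Choose Quinn and Lior: together they cover Wed-PM, Fri-AM, Fri-PM, Mon-PM — every shift.
Total cost: 5 + 3 = 8.

8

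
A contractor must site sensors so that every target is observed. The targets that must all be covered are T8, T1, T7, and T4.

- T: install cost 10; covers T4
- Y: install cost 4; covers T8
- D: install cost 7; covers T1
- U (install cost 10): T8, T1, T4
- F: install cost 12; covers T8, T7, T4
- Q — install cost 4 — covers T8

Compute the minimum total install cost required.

19

This is an integer covering problem.
The greedy cost-per-new-target heuristic would pick U and F for 22, but a cheaper cover exists.
Choose D and F: together they cover T8, T1, T7, T4 — every target.
Total install cost: 7 + 12 = 19.
No cover costs less than 19.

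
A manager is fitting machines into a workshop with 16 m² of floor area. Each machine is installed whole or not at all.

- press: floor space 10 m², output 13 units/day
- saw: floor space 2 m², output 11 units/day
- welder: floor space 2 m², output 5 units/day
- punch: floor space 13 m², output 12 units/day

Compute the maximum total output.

29

This is a 0-1 knapsack instance.
Take press, saw, and welder: floor space 10 + 2 + 2 = 14 ≤ 16, output 13 + 11 + 5 = 29.
No other feasible combination does better.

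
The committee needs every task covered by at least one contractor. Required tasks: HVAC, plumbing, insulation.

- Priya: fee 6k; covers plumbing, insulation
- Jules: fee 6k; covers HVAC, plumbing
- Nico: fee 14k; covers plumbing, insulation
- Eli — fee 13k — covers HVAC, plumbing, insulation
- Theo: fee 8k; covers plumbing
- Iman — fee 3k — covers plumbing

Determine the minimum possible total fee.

Choose Priya and Jules: together they cover HVAC, plumbing, insulation — every task.
Total fee: 6 + 6 = 12.
No cover costs less than 12.

12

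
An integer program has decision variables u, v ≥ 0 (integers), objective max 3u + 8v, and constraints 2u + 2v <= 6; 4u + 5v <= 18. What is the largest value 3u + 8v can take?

24

(u,v)=(0,3): 2·0+2·3=6≤6, 4·0+5·3=15≤18, objective 24.
(u,v)=(1,2): 2·1+2·2=6≤6, 4·1+5·2=14≤18, objective 19.
(u,v)=(0,2): 2·0+2·2=4≤6, 4·0+5·2=10≤18, objective 16.
The best lattice point is (0,3), giving 24.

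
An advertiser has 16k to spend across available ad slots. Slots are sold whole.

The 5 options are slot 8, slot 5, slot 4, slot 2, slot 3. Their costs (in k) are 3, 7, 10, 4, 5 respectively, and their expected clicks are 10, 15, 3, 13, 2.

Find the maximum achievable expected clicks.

38

Allowing fractional choices, the relaxed optimum would be about 38.8, but ad slots are indivisible.
slot 5 + slot 2: cost 7 + 4 = 11 ≤ 16, expected clicks 15 + 13 = 28.
slot 8 + slot 5 + slot 2: cost 3 + 7 + 4 = 14 ≤ 16, expected clicks 10 + 15 + 13 = 38.
slot 5 + slot 2 + slot 3: cost 7 + 4 + 5 = 16 ≤ 16, expected clicks 15 + 13 + 2 = 30.
Best is slot 8, slot 5, and slot 2 with total expected clicks 38.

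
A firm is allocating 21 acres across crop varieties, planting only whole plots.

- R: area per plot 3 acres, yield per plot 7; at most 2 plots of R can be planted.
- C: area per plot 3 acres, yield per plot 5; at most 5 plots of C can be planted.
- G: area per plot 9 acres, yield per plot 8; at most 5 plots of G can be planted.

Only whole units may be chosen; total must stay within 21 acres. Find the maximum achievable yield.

2×R and 5×C: area 21 ≤ 21, yield 2·7 + 5·5 = 39.
2×R and 4×C: area 18 ≤ 21, yield 2·7 + 4·5 = 34.
Best is 39.

39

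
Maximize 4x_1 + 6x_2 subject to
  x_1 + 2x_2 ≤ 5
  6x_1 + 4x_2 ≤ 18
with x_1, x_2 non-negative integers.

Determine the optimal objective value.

The continuous relaxation peaks at (2, 1.5) with value 17.00; rounding to a feasible lattice point costs some objective.
(x_1,x_2)=(1,2): 1·1+2·2=5≤5, 6·1+4·2=14≤18, objective 16.
(x_1,x_2)=(2,1): 1·2+2·1=4≤5, 6·2+4·1=16≤18, objective 14.
(x_1,x_2)=(3,0): 1·3+2·0=3≤5, 6·3+4·0=18≤18, objective 12.
The best lattice point is (1,2), giving 16.

16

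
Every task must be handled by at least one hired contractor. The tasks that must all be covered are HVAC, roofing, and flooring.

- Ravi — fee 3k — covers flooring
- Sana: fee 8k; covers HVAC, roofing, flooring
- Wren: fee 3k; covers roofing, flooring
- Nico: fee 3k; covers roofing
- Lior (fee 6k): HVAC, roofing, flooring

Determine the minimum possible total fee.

This is a weighted set-cover instance.
Lior alone covers HVAC, roofing, flooring — every task.
Total fee: 6.

6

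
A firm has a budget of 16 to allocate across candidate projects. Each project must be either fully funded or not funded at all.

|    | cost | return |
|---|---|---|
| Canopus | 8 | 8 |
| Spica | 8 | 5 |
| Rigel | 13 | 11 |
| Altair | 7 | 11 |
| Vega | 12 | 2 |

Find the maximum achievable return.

Allowing fractional choices, the relaxed optimum would be about 19.8, but projects are indivisible.
Canopus + Altair: cost 8 + 7 = 15 ≤ 16, return 8 + 11 = 19.
Spica + Altair: cost 8 + 7 = 15 ≤ 16, return 5 + 11 = 16.
Canopus + Spica: cost 8 + 8 = 16 ≤ 16, return 8 + 5 = 13.
Best is Canopus and Altair with total return 19.

19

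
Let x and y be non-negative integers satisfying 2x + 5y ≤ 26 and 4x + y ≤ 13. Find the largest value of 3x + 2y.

14

The continuous relaxation peaks at (2.17, 4.33) with value 15.17; rounding to a feasible lattice point costs some objective.
(x,y)=(2,4): 2·2+5·4=24≤26, 4·2+1·4=12≤13, objective 14.
(x,y)=(2,3): 2·2+5·3=19≤26, 4·2+1·3=11≤13, objective 12.
No feasible integer point exceeds 14.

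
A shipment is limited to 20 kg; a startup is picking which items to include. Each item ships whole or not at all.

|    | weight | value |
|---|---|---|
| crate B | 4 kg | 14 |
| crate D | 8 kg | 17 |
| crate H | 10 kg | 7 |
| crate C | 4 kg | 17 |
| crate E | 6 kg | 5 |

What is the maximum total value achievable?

48

Treat it as a binary knapsack problem.
Take crate B, crate D, and crate C: weight 4 + 8 + 4 = 16 ≤ 20, value 14 + 17 + 17 = 48.
No other feasible combination does better.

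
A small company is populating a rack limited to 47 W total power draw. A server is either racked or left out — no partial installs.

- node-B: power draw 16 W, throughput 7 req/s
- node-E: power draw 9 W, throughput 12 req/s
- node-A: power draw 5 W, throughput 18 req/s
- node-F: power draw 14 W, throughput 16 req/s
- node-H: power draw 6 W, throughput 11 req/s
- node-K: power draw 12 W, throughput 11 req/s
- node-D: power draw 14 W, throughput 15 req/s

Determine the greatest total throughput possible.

68

Allowing fractional choices, the relaxed optimum would be about 70.9, but servers are indivisible.
node-E + node-A + node-F + node-H + node-K: power draw 9 + 5 + 14 + 6 + 12 = 46 ≤ 47, throughput 12 + 18 + 16 + 11 + 11 = 68.
node-E + node-A + node-H + node-K + node-D: power draw 9 + 5 + 6 + 12 + 14 = 46 ≤ 47, throughput 12 + 18 + 11 + 11 + 15 = 67.
Best is node-E, node-A, node-F, node-H, and node-K with total throughput 68.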